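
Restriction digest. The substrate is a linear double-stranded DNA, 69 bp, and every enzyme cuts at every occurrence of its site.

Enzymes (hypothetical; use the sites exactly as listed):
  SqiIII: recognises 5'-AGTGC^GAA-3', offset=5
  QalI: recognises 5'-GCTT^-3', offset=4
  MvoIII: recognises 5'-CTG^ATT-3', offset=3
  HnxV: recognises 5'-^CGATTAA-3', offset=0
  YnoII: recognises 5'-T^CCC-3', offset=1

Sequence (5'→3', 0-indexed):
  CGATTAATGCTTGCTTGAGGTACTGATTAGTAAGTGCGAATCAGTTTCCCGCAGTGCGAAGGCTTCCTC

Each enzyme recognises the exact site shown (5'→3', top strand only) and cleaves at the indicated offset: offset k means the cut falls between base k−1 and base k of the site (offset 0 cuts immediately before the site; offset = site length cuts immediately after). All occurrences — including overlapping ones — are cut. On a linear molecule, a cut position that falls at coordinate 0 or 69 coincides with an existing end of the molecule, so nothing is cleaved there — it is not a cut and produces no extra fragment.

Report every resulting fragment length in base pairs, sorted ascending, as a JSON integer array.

Site scan:
  SqiIII AGTGCGAA/5: at [32, 52] ⇒ [37, 57]
  QalI GCTT/4: at [8, 12, 61] ⇒ [12, 16, 65]
  MvoIII CTGATT/3: at [22] ⇒ [25]
  HnxV CGATTAA/0: at [0] ⇒ [] (position 0 is a terminus of the linear molecule — no cut)
  YnoII TCCC/1: at [46] ⇒ [47]

Pooled cuts: [12, 16, 25, 37, 47, 57, 65]

Fragment lengths:
  [0,12): 12 bp
  [12,16): 4 bp
  [16,25): 9 bp
  [25,37): 12 bp
  [37,47): 10 bp
  [47,57): 10 bp
  [57,65): 8 bp
  [65,69): 4 bp

[4,4,8,9,10,10,12,12]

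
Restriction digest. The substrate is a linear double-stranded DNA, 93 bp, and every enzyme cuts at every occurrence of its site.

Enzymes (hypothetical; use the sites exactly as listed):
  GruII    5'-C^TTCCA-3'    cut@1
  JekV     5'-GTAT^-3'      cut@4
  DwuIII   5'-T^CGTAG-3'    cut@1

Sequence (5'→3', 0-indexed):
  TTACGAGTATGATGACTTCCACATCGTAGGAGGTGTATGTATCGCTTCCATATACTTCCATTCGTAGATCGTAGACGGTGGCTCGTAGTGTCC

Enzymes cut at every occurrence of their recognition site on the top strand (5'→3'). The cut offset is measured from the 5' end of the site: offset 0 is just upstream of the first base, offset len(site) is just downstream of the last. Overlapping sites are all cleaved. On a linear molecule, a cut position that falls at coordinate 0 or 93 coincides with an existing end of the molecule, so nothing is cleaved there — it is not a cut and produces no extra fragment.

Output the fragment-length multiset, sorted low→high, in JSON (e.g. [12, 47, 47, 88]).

Site scan:
  GruII (CTTCCA, off=1): starts [15, 44, 54] → cuts [16, 45, 55]
  JekV (GTAT, off=4): starts [6, 34, 38] → cuts [10, 38, 42]
  DwuIII (TCGTAG, off=1): starts [23, 61, 68, 82] → cuts [24, 62, 69, 83]

All cut coordinates (distinct, sorted): [10, 16, 24, 38, 42, 45, 55, 62, 69, 83]

Fragments:
  [0,10): 10 bp
  [10,16): 6 bp
  [16,24): 8 bp
  [24,38): 14 bp
  [38,42): 4 bp
  [42,45): 3 bp
  [45,55): 10 bp
  [55,62): 7 bp
  [62,69): 7 bp
  [69,83): 14 bp
  [83,93): 10 bp

[3,4,6,7,7,8,10,10,10,14,14]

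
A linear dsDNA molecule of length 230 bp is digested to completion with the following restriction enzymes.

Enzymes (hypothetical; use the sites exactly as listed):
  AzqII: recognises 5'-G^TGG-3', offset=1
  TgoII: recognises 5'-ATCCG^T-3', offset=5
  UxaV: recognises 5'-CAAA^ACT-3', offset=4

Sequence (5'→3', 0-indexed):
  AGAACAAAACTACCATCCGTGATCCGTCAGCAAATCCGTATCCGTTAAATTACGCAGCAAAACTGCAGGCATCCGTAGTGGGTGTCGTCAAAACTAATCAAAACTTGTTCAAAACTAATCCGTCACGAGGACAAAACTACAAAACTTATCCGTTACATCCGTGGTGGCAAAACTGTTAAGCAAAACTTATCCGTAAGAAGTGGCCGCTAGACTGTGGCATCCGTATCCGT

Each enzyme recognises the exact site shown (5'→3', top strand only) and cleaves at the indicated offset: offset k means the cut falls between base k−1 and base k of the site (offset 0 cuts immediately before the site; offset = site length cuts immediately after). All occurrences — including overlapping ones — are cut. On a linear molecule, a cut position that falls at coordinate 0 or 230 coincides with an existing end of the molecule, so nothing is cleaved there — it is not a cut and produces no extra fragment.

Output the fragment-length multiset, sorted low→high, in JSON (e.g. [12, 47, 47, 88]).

[1,3,3,6,6,7,7,7,8,8,9,9,9,9,9,10,11,11,12,13,13,14,14,14,17]

Scan for sites:
  AzqII (GTGG, off=1): starts [77, 160, 163, 199, 213] → cuts [78, 161, 164, 200, 214]
  TgoII (ATCCGT, off=5): starts [14, 21, 33, 39, 70, 117, 147, 156, 188, 218, 224] → cuts [19, 26, 38, 44, 75, 122, 152, 161, 193, 223, 229]
  UxaV (CAAAACT, off=4): starts [4, 57, 88, 98, 109, 131, 139, 167, 180] → cuts [8, 61, 92, 102, 113, 135, 143, 171, 184]

Pooled cuts: [8, 19, 26, 38, 44, 61, 75, 78, 92, 102, 113, 122, 135, 143, 152, 161, 164, 171, 184, 193, 200, 214, 223, 229]

Fragment lengths:
  [0,8): 8 bp
  [8,19): 11 bp
  [19,26): 7 bp
  [26,38): 12 bp
  [38,44): 6 bp
  [44,61): 17 bp
  [61,75): 14 bp
  [75,78): 3 bp
  [78,92): 14 bp
  [92,102): 10 bp
  [102,113): 11 bp
  [113,122): 9 bp
  [122,135): 13 bp
  [135,143): 8 bp
  [143,152): 9 bp
  [152,161): 9 bp
  [161,164): 3 bp
  [164,171): 7 bp
  [171,184): 13 bp
  [184,193): 9 bp
  [193,200): 7 bp
  [200,214): 14 bp
  [214,223): 9 bp
  [223,229): 6 bp
  [229,230): 1 bp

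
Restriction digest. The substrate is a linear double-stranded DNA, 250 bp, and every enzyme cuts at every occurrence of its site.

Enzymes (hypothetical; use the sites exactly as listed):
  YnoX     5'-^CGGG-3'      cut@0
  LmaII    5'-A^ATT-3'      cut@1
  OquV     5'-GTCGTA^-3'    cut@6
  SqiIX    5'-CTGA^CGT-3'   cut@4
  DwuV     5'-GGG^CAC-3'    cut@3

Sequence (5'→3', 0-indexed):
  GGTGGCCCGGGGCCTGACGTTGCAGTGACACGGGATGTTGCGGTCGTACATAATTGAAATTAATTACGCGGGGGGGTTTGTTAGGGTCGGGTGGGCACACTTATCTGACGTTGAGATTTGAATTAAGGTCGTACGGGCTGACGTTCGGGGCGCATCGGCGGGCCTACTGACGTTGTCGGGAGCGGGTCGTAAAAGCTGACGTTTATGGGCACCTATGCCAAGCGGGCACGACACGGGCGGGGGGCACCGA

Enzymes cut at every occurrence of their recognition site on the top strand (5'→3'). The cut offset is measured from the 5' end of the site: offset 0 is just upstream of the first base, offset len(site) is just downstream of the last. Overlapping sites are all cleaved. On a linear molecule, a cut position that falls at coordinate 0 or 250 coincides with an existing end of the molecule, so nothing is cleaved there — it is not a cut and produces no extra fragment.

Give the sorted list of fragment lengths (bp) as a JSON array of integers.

Site scan:
  YnoX (CGGG, off=0): starts [7, 30, 68, 87, 133, 145, 158, 176, 182, 222, 233, 237] → cuts [7, 30, 68, 87, 133, 145, 158, 176, 182, 222, 233, 237]
  LmaII (AATT, off=1): starts [51, 57, 61, 120] → cuts [52, 58, 62, 121]
  OquV (GTCGTA, off=6): starts [42, 127, 185] → cuts [48, 133, 191]
  SqiIX (CTGACGT, off=4): starts [13, 104, 137, 166, 195] → cuts [17, 108, 141, 170, 199]
  DwuV (GGGCAC, off=3): starts [92, 206, 223, 241] → cuts [95, 209, 226, 244]

Pooled cuts: [7, 17, 30, 48, 52, 58, 62, 68, 87, 95, 108, 121, 133, 141, 145, 158, 170, 176, 182, 191, 199, 209, 222, 226, 233, 237, 244]

Fragments:
  [0,7): 7 bp
  [7,17): 10 bp
  [17,30): 13 bp
  [30,48): 18 bp
  [48,52): 4 bp
  [52,58): 6 bp
  [58,62): 4 bp
  [62,68): 6 bp
  [68,87): 19 bp
  [87,95): 8 bp
  [95,108): 13 bp
  [108,121): 13 bp
  [121,133): 12 bp
  [133,141): 8 bp
  [141,145): 4 bp
  [145,158): 13 bp
  [158,170): 12 bp
  [170,176): 6 bp
  [176,182): 6 bp
  [182,191): 9 bp
  [191,199): 8 bp
  [199,209): 10 bp
  [209,222): 13 bp
  [222,226): 4 bp
  [226,233): 7 bp
  [233,237): 4 bp
  [237,244): 7 bp
  [244,250): 6 bp

[4,4,4,4,4,6,6,6,6,6,7,7,7,8,8,8,9,10,10,12,12,13,13,13,13,13,18,19]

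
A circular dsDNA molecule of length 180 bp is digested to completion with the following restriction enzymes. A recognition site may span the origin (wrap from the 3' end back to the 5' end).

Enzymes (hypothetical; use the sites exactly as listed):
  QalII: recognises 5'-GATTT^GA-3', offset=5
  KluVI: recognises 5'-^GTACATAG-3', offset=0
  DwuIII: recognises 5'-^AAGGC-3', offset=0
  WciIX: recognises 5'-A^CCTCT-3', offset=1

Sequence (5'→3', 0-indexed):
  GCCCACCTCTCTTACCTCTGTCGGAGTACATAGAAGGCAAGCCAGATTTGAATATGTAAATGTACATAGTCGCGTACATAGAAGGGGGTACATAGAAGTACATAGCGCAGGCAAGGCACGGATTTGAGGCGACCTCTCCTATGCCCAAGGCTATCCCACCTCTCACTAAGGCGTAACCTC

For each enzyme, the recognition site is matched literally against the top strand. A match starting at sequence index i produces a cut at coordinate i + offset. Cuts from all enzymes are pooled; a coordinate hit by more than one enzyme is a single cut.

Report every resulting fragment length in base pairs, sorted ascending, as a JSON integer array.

Site scan:
  QalII (GATTTGA, off=5): starts [44, 120] → cuts [49, 125]
  KluVI (GTACATAG, off=0): starts [25, 61, 73, 87, 97] → cuts [25, 61, 73, 87, 97]
  DwuIII (AAGGC, off=0): starts [33, 112, 146, 167] → cuts [33, 112, 146, 167]
  WciIX (ACCTCT, off=1): starts [4, 13, 131, 157] → cuts [5, 14, 132, 158]

Pooled cuts: [5, 14, 25, 33, 49, 61, 73, 87, 97, 112, 125, 132, 146, 158, 167]

Fragments:
  5→14: 9 bp
  14→25: 11 bp
  25→33: 8 bp
  33→49: 16 bp
  49→61: 12 bp
  61→73: 12 bp
  73→87: 14 bp
  87→97: 10 bp
  97→112: 15 bp
  112→125: 13 bp
  125→132: 7 bp
  132→146: 14 bp
  146→158: 12 bp
  158→167: 9 bp
  167→5 (wrap): 180-167+5 = 18 bp

[7,8,9,9,10,11,12,12,12,13,14,14,15,16,18]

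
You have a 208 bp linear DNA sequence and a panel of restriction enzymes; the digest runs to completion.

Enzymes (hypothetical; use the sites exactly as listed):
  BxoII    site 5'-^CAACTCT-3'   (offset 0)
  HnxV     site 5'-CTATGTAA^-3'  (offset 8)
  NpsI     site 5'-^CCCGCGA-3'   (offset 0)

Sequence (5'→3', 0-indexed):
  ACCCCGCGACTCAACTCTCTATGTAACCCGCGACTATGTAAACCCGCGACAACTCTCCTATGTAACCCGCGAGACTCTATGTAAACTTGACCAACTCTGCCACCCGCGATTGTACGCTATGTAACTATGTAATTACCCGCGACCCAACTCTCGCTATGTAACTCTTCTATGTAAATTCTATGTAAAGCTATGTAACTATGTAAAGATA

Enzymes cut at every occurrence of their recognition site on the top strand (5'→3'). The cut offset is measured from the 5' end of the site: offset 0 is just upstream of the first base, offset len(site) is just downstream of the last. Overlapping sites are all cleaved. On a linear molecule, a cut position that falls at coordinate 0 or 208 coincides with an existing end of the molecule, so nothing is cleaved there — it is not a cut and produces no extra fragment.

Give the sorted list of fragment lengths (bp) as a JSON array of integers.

[1,2,3,5,7,7,8,8,9,9,10,11,11,13,15,15,16,17,19,22]

Scan for sites:
  BxoII (CAACTCT, off=0): starts [11, 49, 91, 144] → cuts [11, 49, 91, 144]
  HnxV (CTATGTAA, off=8): starts [18, 33, 57, 76, 116, 124, 153, 166, 177, 187, 195] → cuts [26, 41, 65, 84, 124, 132, 161, 174, 185, 195, 203]
  NpsI (CCCGCGA, off=0): starts [2, 26, 42, 65, 102, 135] → cuts [2, 26, 42, 65, 102, 135]

Pooled cuts: [2, 11, 26, 41, 42, 49, 65, 84, 91, 102, 124, 132, 135, 144, 161, 174, 185, 195, 203]

Fragments:
  [0,2): 2 bp
  [2,11): 9 bp
  [11,26): 15 bp
  [26,41): 15 bp
  [41,42): 1 bp
  [42,49): 7 bp
  [49,65): 16 bp
  [65,84): 19 bp
  [84,91): 7 bp
  [91,102): 11 bp
  [102,124): 22 bp
  [124,132): 8 bp
  [132,135): 3 bp
  [135,144): 9 bp
  [144,161): 17 bp
  [161,174): 13 bp
  [174,185): 11 bp
  [185,195): 10 bp
  [195,203): 8 bp
  [203,208): 5 bp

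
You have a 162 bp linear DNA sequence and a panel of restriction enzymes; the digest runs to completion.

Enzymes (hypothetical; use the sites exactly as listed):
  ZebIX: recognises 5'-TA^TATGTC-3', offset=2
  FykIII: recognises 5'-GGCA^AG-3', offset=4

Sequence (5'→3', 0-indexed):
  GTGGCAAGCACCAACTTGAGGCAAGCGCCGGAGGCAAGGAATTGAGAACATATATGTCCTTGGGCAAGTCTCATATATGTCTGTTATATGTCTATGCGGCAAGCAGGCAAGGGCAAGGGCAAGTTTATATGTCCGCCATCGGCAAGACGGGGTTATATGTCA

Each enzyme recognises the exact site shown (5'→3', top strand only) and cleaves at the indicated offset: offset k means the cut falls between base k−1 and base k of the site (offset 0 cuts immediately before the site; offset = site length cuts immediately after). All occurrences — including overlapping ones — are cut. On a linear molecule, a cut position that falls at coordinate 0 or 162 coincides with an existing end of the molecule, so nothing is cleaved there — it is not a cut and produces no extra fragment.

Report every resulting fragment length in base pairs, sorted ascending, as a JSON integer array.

Scan for sites:
  ZebIX TATATGTC/2: at [50, 73, 84, 125, 153] ⇒ [52, 75, 86, 127, 155]
  FykIII GGCAAG/4: at [2, 19, 32, 62, 97, 105, 111, 117, 140] ⇒ [6, 23, 36, 66, 101, 109, 115, 121, 144]

All cut coordinates (distinct, sorted): [6, 23, 36, 52, 66, 75, 86, 101, 109, 115, 121, 127, 144, 155]

Fragment lengths:
  [0,6): 6 bp
  [6,23): 17 bp
  [23,36): 13 bp
  [36,52): 16 bp
  [52,66): 14 bp
  [66,75): 9 bp
  [75,86): 11 bp
  [86,101): 15 bp
  [101,109): 8 bp
  [109,115): 6 bp
  [115,121): 6 bp
  [121,127): 6 bp
  [127,144): 17 bp
  [144,155): 11 bp
  [155,162): 7 bp

[6,6,6,6,7,8,9,11,11,13,14,15,16,17,17]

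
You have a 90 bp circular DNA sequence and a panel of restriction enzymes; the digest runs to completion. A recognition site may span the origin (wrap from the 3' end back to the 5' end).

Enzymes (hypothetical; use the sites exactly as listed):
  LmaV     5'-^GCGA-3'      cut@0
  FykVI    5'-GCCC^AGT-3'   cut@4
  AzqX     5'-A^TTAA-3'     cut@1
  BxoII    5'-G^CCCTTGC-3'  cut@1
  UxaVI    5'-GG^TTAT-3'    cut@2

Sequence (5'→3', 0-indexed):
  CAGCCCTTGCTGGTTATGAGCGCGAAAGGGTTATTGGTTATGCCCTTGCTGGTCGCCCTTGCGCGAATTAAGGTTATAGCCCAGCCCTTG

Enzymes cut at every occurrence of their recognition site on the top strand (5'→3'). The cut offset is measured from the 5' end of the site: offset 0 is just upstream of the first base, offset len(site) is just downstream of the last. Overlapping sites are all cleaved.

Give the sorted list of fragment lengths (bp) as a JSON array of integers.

Site scan:
  LmaV GCGA/0: at [21, 62] ⇒ [21, 62]
  FykVI (GCCCAGT, off=4): no sites
  AzqX ATTAA/1: at [66] ⇒ [67]
  BxoII GCCCTTGC/1: at [2, 41, 54, 83] ⇒ [3, 42, 55, 84]
  UxaVI GGTTAT/2: at [11, 28, 35, 71] ⇒ [13, 30, 37, 73]

Pooled cuts: [3, 13, 21, 30, 37, 42, 55, 62, 67, 73, 84]

Fragments:
  3→13: 10 bp
  13→21: 8 bp
  21→30: 9 bp
  30→37: 7 bp
  37→42: 5 bp
  42→55: 13 bp
  55→62: 7 bp
  62→67: 5 bp
  67→73: 6 bp
  73→84: 11 bp
  84→3 (wrap): 90-84+3 = 9 bp

[5,5,6,7,7,8,9,9,10,11,13]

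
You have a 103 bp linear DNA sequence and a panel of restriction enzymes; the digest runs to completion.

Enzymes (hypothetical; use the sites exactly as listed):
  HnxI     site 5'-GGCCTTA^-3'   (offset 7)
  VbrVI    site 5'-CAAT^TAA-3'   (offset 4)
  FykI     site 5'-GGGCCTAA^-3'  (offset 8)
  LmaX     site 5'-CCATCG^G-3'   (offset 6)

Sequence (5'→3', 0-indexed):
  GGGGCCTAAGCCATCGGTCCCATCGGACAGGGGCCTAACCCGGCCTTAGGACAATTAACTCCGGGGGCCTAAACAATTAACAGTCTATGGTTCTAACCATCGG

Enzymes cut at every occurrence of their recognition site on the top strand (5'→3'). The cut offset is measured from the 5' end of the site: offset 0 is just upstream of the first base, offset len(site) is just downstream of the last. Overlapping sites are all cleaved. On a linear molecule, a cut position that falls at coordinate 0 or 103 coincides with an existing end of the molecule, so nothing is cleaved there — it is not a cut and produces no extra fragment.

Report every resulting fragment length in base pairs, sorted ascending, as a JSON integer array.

[1,5,7,7,9,9,10,13,17,25]

Site scan:
  HnxI (GGCCTTA, off=7): starts [41] → cuts [48]
  VbrVI (CAATTAA, off=4): starts [51, 73] → cuts [55, 77]
  FykI (GGGCCTAA, off=8): starts [1, 30, 64] → cuts [9, 38, 72]
  LmaX (CCATCGG, off=6): starts [10, 19, 96] → cuts [16, 25, 102]

Pooled cuts: [9, 16, 25, 38, 48, 55, 72, 77, 102]

Fragments:
  [0,9): 9 bp
  [9,16): 7 bp
  [16,25): 9 bp
  [25,38): 13 bp
  [38,48): 10 bp
  [48,55): 7 bp
  [55,72): 17 bp
  [72,77): 5 bp
  [77,102): 25 bp
  [102,103): 1 bp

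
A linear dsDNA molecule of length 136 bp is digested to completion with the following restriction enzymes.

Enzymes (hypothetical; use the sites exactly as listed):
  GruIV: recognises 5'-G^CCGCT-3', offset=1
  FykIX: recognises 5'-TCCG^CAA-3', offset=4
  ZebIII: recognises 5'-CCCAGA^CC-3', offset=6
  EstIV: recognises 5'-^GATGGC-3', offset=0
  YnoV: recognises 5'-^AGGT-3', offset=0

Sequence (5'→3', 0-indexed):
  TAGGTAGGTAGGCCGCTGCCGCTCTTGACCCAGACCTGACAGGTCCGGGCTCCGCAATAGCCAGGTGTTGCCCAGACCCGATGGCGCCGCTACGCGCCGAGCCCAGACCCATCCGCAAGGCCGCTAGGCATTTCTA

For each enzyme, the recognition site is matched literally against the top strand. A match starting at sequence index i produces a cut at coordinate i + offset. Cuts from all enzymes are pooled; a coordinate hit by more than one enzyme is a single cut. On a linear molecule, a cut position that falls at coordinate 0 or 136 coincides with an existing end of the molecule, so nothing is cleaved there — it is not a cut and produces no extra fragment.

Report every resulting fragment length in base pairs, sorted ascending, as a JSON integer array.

[1,3,4,5,6,6,7,7,8,8,14,14,16,16,21]

Per-enzyme occurrences:
  GruIV GCCGCT/1: at [11, 17, 85, 119] ⇒ [12, 18, 86, 120]
  FykIX TCCGCAA/4: at [50, 111] ⇒ [54, 115]
  ZebIII CCCAGACC/6: at [28, 70, 101] ⇒ [34, 76, 107]
  EstIV GATGGC/0: at [79] ⇒ [79]
  YnoV AGGT/0: at [1, 5, 40, 62] ⇒ [1, 5, 40, 62]

Pooled cuts: [1, 5, 12, 18, 34, 40, 54, 62, 76, 79, 86, 107, 115, 120]

Fragment lengths:
  [0,1): 1 bp
  [1,5): 4 bp
  [5,12): 7 bp
  [12,18): 6 bp
  [18,34): 16 bp
  [34,40): 6 bp
  [40,54): 14 bp
  [54,62): 8 bp
  [62,76): 14 bp
  [76,79): 3 bp
  [79,86): 7 bp
  [86,107): 21 bp
  [107,115): 8 bp
  [115,120): 5 bp
  [120,136): 16 bp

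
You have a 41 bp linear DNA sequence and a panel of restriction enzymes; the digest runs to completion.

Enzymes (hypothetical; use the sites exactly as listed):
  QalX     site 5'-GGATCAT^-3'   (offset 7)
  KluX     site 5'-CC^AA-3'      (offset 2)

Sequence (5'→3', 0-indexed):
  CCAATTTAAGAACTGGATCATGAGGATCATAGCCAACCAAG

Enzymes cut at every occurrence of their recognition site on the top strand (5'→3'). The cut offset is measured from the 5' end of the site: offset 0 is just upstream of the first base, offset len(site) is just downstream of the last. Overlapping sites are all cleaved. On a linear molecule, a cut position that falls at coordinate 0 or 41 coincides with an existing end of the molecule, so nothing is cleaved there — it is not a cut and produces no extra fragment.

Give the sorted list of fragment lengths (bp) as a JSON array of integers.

[2,3,4,4,9,19]

Site scan:
  QalX (GGATCAT, off=7): starts [14, 23] → cuts [21, 30]
  KluX (CCAA, off=2): starts [0, 32, 36] → cuts [2, 34, 38]

Pooled cuts: [2, 21, 30, 34, 38]

Fragment lengths:
  [0,2): 2 bp
  [2,21): 19 bp
  [21,30): 9 bp
  [30,34): 4 bp
  [34,38): 4 bp
  [38,41): 3 bp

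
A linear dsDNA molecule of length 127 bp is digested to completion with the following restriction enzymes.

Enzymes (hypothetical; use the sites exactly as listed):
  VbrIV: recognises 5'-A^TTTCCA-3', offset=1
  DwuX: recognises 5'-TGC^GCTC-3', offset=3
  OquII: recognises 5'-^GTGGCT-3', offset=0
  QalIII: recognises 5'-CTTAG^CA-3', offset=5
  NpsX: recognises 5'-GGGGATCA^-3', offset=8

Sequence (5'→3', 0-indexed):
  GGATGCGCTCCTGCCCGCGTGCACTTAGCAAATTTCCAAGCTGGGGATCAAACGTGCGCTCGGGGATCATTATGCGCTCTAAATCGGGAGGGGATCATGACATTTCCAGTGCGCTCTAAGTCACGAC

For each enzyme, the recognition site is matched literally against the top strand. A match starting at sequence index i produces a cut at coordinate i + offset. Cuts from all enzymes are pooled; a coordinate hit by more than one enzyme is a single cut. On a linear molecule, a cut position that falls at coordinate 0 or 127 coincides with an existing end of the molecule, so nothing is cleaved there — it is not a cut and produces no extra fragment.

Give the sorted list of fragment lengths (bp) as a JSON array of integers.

Site scan:
  VbrIV (ATTTCCA, off=1): starts [31, 101] → cuts [32, 102]
  DwuX (TGCGCTC, off=3): starts [3, 54, 72, 109] → cuts [6, 57, 75, 112]
  OquII (GTGGCT, off=0): no sites
  QalIII (CTTAGCA, off=5): starts [23] → cuts [28]
  NpsX (GGGGATCA, off=8): starts [42, 61, 89] → cuts [50, 69, 97]

All cut coordinates (distinct, sorted): [6, 28, 32, 50, 57, 69, 75, 97, 102, 112]

Fragment lengths:
  [0,6): 6 bp
  [6,28): 22 bp
  [28,32): 4 bp
  [32,50): 18 bp
  [50,57): 7 bp
  [57,69): 12 bp
  [69,75): 6 bp
  [75,97): 22 bp
  [97,102): 5 bp
  [102,112): 10 bp
  [112,127): 15 bp

[4,5,6,6,7,10,12,15,18,22,22]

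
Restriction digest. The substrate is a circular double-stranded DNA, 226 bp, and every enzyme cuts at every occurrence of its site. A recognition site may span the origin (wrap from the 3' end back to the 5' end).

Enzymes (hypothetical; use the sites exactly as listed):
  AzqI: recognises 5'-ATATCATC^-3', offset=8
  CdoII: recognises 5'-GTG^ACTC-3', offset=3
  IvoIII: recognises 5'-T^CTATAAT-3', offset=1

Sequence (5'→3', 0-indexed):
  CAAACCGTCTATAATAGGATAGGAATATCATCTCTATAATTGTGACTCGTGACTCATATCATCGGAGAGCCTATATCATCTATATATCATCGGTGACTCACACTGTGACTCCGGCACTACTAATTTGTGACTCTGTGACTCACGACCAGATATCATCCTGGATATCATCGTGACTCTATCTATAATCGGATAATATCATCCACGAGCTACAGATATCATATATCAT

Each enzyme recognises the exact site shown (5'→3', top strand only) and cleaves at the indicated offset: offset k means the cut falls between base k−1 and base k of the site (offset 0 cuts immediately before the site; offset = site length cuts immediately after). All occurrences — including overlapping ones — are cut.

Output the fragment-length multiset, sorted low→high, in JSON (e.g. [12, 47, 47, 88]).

Scan for sites:
  AzqI ATATCATC/8: at [24, 55, 72, 83, 149, 161, 192, 219] ⇒ [1, 32, 63, 80, 91, 157, 169, 200]
  CdoII GTGACTC/3: at [41, 48, 92, 104, 126, 134, 169] ⇒ [44, 51, 95, 107, 129, 137, 172]
  IvoIII TCTATAAT/1: at [7, 32, 178] ⇒ [8, 33, 179]

Pooled cuts: [1, 8, 32, 33, 44, 51, 63, 80, 91, 95, 107, 129, 137, 157, 169, 172, 179, 200]

Fragment lengths:
  1→8: 7 bp
  8→32: 24 bp
  32→33: 1 bp
  33→44: 11 bp
  44→51: 7 bp
  51→63: 12 bp
  63→80: 17 bp
  80→91: 11 bp
  91→95: 4 bp
  95→107: 12 bp
  107→129: 22 bp
  129→137: 8 bp
  137→157: 20 bp
  157→169: 12 bp
  169→172: 3 bp
  172→179: 7 bp
  179→200: 21 bp
  200→1 (wrap): 226-200+1 = 27 bp

[1,3,4,7,7,7,8,11,11,12,12,12,17,20,21,22,24,27]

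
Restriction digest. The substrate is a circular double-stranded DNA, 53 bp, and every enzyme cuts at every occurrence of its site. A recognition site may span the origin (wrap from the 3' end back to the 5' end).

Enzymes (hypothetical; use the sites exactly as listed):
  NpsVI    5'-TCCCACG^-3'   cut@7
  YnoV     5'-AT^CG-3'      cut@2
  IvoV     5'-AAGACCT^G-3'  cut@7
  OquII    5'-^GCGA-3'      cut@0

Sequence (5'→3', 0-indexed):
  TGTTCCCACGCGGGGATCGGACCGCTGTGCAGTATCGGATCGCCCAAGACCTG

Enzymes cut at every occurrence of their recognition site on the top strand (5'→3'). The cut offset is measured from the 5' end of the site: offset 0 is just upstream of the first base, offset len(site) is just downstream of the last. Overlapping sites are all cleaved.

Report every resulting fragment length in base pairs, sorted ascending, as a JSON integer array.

[5,7,11,12,18]

Scan for sites:
  NpsVI TCCCACG/7: at [3] ⇒ [10]
  YnoV ATCG/2: at [15, 33, 38] ⇒ [17, 35, 40]
  IvoV AAGACCTG/7: at [45] ⇒ [52]
  OquII (GCGA, off=0): no sites

All cut coordinates (distinct, sorted): [10, 17, 35, 40, 52]

Fragment lengths:
  10→17: 7 bp
  17→35: 18 bp
  35→40: 5 bp
  40→52: 12 bp
  52→10 (wrap): 53-52+10 = 11 bp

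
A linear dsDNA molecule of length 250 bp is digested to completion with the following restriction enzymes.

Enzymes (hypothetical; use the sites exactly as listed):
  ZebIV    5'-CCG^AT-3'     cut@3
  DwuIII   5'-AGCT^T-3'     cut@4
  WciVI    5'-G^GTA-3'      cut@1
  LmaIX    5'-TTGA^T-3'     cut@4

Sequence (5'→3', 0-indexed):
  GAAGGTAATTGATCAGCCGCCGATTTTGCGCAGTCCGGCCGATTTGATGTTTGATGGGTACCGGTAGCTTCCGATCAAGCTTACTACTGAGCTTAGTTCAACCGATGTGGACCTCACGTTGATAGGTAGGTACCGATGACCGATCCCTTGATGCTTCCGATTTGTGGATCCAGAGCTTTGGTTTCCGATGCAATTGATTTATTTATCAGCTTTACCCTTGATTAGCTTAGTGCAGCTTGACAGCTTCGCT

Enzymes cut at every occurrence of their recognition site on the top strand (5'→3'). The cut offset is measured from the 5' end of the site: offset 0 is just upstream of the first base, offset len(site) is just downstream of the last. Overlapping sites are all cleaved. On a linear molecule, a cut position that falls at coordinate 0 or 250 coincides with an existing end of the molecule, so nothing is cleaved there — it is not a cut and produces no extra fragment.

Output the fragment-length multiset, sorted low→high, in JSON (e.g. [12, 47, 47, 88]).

[3,3,4,4,4,5,6,6,6,6,6,7,7,8,8,8,8,9,10,10,10,10,10,11,12,14,18,18,19]

Site scan:
  ZebIV CCGAT/3: at [19, 38, 70, 101, 132, 139, 156, 184] ⇒ [22, 41, 73, 104, 135, 142, 159, 187]
  DwuIII AGCTT/4: at [65, 77, 89, 173, 207, 223, 233, 241] ⇒ [69, 81, 93, 177, 211, 227, 237, 245]
  WciVI GGTA/1: at [3, 56, 62, 124, 128] ⇒ [4, 57, 63, 125, 129]
  LmaIX TTGAT/4: at [8, 43, 50, 118, 147, 193, 217] ⇒ [12, 47, 54, 122, 151, 197, 221]

All cut coordinates (distinct, sorted): [4, 12, 22, 41, 47, 54, 57, 63, 69, 73, 81, 93, 104, 122, 125, 129, 135, 142, 151, 159, 177, 187, 197, 211, 221, 227, 237, 245]

Fragments:
  [0,4): 4 bp
  [4,12): 8 bp
  [12,22): 10 bp
  [22,41): 19 bp
  [41,47): 6 bp
  [47,54): 7 bp
  [54,57): 3 bp
  [57,63): 6 bp
  [63,69): 6 bp
  [69,73): 4 bp
  [73,81): 8 bp
  [81,93): 12 bp
  [93,104): 11 bp
  [104,122): 18 bp
  [122,125): 3 bp
  [125,129): 4 bp
  [129,135): 6 bp
  [135,142): 7 bp
  [142,151): 9 bp
  [151,159): 8 bp
  [159,177): 18 bp
  [177,187): 10 bp
  [187,197): 10 bp
  [197,211): 14 bp
  [211,221): 10 bp
  [221,227): 6 bp
  [227,237): 10 bp
  [237,245): 8 bp
  [245,250): 5 bp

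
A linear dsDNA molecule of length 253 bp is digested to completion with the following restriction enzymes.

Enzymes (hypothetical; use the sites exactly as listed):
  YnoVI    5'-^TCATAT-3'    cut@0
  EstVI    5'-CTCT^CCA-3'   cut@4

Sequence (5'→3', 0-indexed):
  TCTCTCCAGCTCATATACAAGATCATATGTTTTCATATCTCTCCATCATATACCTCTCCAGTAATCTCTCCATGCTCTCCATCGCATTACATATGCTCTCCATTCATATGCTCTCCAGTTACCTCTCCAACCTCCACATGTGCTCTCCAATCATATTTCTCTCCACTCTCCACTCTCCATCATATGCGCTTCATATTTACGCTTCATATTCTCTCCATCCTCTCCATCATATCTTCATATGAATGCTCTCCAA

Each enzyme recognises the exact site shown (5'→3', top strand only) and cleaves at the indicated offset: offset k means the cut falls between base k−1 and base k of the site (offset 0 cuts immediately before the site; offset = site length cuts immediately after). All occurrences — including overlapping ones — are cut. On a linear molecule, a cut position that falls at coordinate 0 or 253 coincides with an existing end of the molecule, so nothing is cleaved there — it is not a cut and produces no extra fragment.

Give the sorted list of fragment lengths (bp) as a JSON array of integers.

Per-enzyme occurrences:
  YnoVI TCATAT/0: at [10, 22, 32, 45, 103, 150, 179, 190, 203, 226, 234] ⇒ [10, 22, 32, 45, 103, 150, 179, 190, 203, 226, 234]
  EstVI CTCTCCA/4: at [1, 38, 53, 65, 74, 95, 110, 122, 142, 158, 165, 172, 210, 219, 245] ⇒ [5, 42, 57, 69, 78, 99, 114, 126, 146, 162, 169, 176, 214, 223, 249]

Pooled cuts: [5, 10, 22, 32, 42, 45, 57, 69, 78, 99, 103, 114, 126, 146, 150, 162, 169, 176, 179, 190, 203, 214, 223, 226, 234, 249]

Fragments:
  [0,5): 5 bp
  [5,10): 5 bp
  [10,22): 12 bp
  [22,32): 10 bp
  [32,42): 10 bp
  [42,45): 3 bp
  [45,57): 12 bp
  [57,69): 12 bp
  [69,78): 9 bp
  [78,99): 21 bp
  [99,103): 4 bp
  [103,114): 11 bp
  [114,126): 12 bp
  [126,146): 20 bp
  [146,150): 4 bp
  [150,162): 12 bp
  [162,169): 7 bp
  [169,176): 7 bp
  [176,179): 3 bp
  [179,190): 11 bp
  [190,203): 13 bp
  [203,214): 11 bp
  [214,223): 9 bp
  [223,226): 3 bp
  [226,234): 8 bp
  [234,249): 15 bp
  [249,253): 4 bp

[3,3,3,4,4,4,5,5,7,7,8,9,9,10,10,11,11,11,12,12,12,12,12,13,15,20,21]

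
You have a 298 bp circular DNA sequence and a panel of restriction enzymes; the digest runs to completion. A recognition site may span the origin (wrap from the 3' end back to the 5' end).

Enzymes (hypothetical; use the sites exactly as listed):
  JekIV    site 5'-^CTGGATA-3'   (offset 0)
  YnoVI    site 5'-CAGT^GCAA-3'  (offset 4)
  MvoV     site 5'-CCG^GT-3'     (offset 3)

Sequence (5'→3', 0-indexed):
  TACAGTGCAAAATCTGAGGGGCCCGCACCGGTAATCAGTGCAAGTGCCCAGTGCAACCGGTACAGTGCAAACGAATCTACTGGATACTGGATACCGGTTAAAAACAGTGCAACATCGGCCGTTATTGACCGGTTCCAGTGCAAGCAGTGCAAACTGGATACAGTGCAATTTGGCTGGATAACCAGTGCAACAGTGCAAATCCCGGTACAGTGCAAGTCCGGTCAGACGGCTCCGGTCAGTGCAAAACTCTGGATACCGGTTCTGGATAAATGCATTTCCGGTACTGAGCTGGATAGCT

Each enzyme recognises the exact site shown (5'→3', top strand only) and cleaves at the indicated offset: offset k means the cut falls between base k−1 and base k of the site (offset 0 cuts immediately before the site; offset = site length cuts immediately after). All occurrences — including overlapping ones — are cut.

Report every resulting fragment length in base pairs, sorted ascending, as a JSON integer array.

[3,5,6,7,7,7,7,8,8,8,8,9,9,9,9,10,10,10,11,12,13,13,13,14,16,19,23,24]

Scan for sites:
  JekIV (CTGGATA, off=0): starts [79, 86, 153, 173, 248, 261, 288] → cuts [79, 86, 153, 173, 248, 261, 288]
  YnoVI (CAGTGCAA, off=4): starts [2, 35, 48, 62, 104, 135, 144, 160, 182, 190, 207, 236] → cuts [6, 39, 52, 66, 108, 139, 148, 164, 186, 194, 211, 240]
  MvoV (CCGGT, off=3): starts [27, 56, 93, 128, 201, 217, 231, 255, 277] → cuts [30, 59, 96, 131, 204, 220, 234, 258, 280]

All cut coordinates (distinct, sorted): [6, 30, 39, 52, 59, 66, 79, 86, 96, 108, 131, 139, 148, 153, 164, 173, 186, 194, 204, 211, 220, 234, 240, 248, 258, 261, 280, 288]

Fragments:
  6→30: 24 bp
  30→39: 9 bp
  39→52: 13 bp
  52→59: 7 bp
  59→66: 7 bp
  66→79: 13 bp
  79→86: 7 bp
  86→96: 10 bp
  96→108: 12 bp
  108→131: 23 bp
  131→139: 8 bp
  139→148: 9 bp
  148→153: 5 bp
  153→164: 11 bp
  164→173: 9 bp
  173→186: 13 bp
  186→194: 8 bp
  194→204: 10 bp
  204→211: 7 bp
  211→220: 9 bp
  220→234: 14 bp
  234→240: 6 bp
  240→248: 8 bp
  248→258: 10 bp
  258→261: 3 bp
  261→280: 19 bp
  280→288: 8 bp
  288→6 (wrap): 298-288+6 = 16 bp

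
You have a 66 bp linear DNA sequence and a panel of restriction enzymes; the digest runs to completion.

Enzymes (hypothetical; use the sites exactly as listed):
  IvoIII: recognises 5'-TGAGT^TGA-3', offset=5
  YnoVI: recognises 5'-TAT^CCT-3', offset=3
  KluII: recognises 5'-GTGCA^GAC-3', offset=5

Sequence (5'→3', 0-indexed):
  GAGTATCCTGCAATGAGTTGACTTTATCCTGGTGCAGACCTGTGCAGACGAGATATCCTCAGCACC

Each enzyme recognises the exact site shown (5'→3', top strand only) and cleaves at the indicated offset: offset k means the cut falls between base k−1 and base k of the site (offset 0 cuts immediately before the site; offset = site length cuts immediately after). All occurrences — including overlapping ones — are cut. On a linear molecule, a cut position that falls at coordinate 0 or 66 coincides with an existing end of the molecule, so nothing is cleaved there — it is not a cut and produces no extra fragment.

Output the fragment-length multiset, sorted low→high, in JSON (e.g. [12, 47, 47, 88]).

Scan for sites:
  IvoIII TGAGTTGA/5: at [13] ⇒ [18]
  YnoVI TATCCT/3: at [3, 24, 53] ⇒ [6, 27, 56]
  KluII GTGCAGAC/5: at [31, 41] ⇒ [36, 46]

All cut coordinates (distinct, sorted): [6, 18, 27, 36, 46, 56]

Fragment lengths:
  [0,6): 6 bp
  [6,18): 12 bp
  [18,27): 9 bp
  [27,36): 9 bp
  [36,46): 10 bp
  [46,56): 10 bp
  [56,66): 10 bp

[6,9,9,10,10,10,12]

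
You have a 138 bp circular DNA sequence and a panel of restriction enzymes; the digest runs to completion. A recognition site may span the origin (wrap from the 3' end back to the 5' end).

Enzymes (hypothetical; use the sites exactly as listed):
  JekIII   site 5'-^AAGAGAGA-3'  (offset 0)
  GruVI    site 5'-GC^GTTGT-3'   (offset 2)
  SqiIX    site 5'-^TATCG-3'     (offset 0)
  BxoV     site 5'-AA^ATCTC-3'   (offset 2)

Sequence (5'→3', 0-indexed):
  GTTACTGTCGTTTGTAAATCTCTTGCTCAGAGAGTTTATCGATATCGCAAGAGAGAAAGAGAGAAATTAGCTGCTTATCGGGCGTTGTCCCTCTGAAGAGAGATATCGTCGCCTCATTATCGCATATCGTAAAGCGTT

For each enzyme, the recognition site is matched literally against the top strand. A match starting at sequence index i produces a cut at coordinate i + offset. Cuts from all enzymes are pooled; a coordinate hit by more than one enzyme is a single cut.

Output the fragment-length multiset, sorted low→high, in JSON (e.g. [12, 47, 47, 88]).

[6,6,7,8,8,8,11,12,14,19,19,20]

Per-enzyme occurrences:
  JekIII (AAGAGAGA, off=0): starts [48, 56, 95] → cuts [48, 56, 95]
  GruVI (GCGTTGT, off=2): starts [81, 133] → cuts [83, 135]
  SqiIX (TATCG, off=0): starts [36, 42, 75, 103, 117, 124] → cuts [36, 42, 75, 103, 117, 124]
  BxoV (AAATCTC, off=2): starts [15] → cuts [17]

All cut coordinates (distinct, sorted): [17, 36, 42, 48, 56, 75, 83, 95, 103, 117, 124, 135]

Fragments:
  17→36: 19 bp
  36→42: 6 bp
  42→48: 6 bp
  48→56: 8 bp
  56→75: 19 bp
  75→83: 8 bp
  83→95: 12 bp
  95→103: 8 bp
  103→117: 14 bp
  117→124: 7 bp
  124→135: 11 bp
  135→17 (wrap): 138-135+17 = 20 bp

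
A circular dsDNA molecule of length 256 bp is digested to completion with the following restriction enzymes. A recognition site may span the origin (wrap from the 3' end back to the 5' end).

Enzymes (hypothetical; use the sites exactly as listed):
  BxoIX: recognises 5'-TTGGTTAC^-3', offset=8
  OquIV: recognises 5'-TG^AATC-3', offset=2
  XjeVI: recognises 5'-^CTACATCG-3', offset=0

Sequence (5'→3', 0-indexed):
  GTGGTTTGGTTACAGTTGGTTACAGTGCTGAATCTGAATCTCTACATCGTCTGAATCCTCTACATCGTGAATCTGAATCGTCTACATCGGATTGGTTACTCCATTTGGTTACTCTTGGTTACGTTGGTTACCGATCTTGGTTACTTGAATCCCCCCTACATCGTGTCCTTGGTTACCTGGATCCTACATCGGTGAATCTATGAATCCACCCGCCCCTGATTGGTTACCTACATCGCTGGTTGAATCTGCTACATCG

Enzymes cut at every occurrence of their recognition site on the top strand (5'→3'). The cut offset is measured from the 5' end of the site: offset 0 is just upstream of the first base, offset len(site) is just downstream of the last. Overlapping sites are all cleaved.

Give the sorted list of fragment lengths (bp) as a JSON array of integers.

Per-enzyme occurrences:
  BxoIX (TTGGTTAC, off=8): starts [5, 15, 91, 104, 114, 123, 136, 168, 219] → cuts [13, 23, 99, 112, 122, 131, 144, 176, 227]
  OquIV (TGAATC, off=2): starts [28, 34, 51, 67, 73, 145, 192, 200, 240] → cuts [30, 36, 53, 69, 75, 147, 194, 202, 242]
  XjeVI (CTACATCG, off=0): starts [41, 59, 81, 155, 183, 227, 248] → cuts [41, 59, 81, 155, 183, 227, 248]

Pooled cuts: [13, 23, 30, 36, 41, 53, 59, 69, 75, 81, 99, 112, 122, 131, 144, 147, 155, 176, 183, 194, 202, 227, 242, 248]

Fragments:
  13→23: 10 bp
  23→30: 7 bp
  30→36: 6 bp
  36→41: 5 bp
  41→53: 12 bp
  53→59: 6 bp
  59→69: 10 bp
  69→75: 6 bp
  75→81: 6 bp
  81→99: 18 bp
  99→112: 13 bp
  112→122: 10 bp
  122→131: 9 bp
  131→144: 13 bp
  144→147: 3 bp
  147→155: 8 bp
  155→176: 21 bp
  176→183: 7 bp
  183→194: 11 bp
  194→202: 8 bp
  202→227: 25 bp
  227→242: 15 bp
  242→248: 6 bp
  248→13 (wrap): 256-248+13 = 21 bp

[3,5,6,6,6,6,6,7,7,8,8,9,10,10,10,11,12,13,13,15,18,21,21,25]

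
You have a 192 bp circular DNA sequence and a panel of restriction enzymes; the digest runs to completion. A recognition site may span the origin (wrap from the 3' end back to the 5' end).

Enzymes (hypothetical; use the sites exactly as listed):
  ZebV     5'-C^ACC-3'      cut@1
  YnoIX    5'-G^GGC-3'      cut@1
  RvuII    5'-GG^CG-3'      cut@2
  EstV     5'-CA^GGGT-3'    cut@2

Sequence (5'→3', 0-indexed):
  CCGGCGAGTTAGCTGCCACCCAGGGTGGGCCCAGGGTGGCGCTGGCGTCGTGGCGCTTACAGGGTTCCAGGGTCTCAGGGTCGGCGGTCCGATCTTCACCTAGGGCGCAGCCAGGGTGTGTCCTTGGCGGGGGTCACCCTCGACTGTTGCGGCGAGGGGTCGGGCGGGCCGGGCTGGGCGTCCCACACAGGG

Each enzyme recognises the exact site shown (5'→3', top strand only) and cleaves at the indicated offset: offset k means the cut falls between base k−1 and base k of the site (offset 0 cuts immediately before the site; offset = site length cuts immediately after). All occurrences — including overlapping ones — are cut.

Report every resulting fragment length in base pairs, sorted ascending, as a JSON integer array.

Site scan:
  ZebV CACC/1: at [16, 96, 134] ⇒ [17, 97, 135]
  YnoIX GGGC/1: at [26, 102, 161, 165, 170, 175, 189] ⇒ [27, 103, 162, 166, 171, 176, 190]
  RvuII GGCG/2: at [2, 37, 43, 51, 82, 103, 125, 150, 162, 176] ⇒ [4, 39, 45, 53, 84, 105, 127, 152, 164, 178]
  EstV CAGGGT/2: at [20, 31, 59, 67, 75, 111] ⇒ [22, 33, 61, 69, 77, 113]

Pooled cuts: [4, 17, 22, 27, 33, 39, 45, 53, 61, 69, 77, 84, 97, 103, 105, 113, 127, 135, 152, 162, 164, 166, 171, 176, 178, 190]

Fragment lengths:
  4→17: 13 bp
  17→22: 5 bp
  22→27: 5 bp
  27→33: 6 bp
  33→39: 6 bp
  39→45: 6 bp
  45→53: 8 bp
  53→61: 8 bp
  61→69: 8 bp
  69→77: 8 bp
  77→84: 7 bp
  84→97: 13 bp
  97→103: 6 bp
  103→105: 2 bp
  105→113: 8 bp
  113→127: 14 bp
  127→135: 8 bp
  135→152: 17 bp
  152→162: 10 bp
  162→164: 2 bp
  164→166: 2 bp
  166→171: 5 bp
  171→176: 5 bp
  176→178: 2 bp
  178→190: 12 bp
  190→4 (wrap): 192-190+4 = 6 bp

[2,2,2,2,5,5,5,5,6,6,6,6,6,7,8,8,8,8,8,8,10,12,13,13,14,17]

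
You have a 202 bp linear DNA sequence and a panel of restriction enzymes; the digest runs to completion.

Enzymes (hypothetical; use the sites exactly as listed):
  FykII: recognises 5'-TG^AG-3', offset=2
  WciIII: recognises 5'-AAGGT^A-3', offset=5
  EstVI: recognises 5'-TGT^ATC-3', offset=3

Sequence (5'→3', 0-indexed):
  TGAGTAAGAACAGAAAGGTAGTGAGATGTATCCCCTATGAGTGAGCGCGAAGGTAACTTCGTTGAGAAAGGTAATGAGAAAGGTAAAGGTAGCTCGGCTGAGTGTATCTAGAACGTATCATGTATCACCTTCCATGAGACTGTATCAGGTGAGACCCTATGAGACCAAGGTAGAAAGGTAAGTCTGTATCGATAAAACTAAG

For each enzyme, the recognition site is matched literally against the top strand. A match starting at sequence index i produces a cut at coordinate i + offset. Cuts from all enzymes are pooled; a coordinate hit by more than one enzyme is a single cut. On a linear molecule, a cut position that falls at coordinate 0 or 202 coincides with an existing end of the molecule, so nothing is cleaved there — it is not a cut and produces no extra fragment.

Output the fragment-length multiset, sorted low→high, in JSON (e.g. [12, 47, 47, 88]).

Scan for sites:
  FykII (TGAG, off=2): starts [0, 21, 37, 41, 62, 74, 98, 134, 149, 159] → cuts [2, 23, 39, 43, 64, 76, 100, 136, 151, 161]
  WciIII (AAGGTA, off=5): starts [14, 49, 67, 79, 85, 166, 174] → cuts [19, 54, 72, 84, 90, 171, 179]
  EstVI (TGTATC, off=3): starts [26, 102, 120, 140, 184] → cuts [29, 105, 123, 143, 187]

All cut coordinates (distinct, sorted): [2, 19, 23, 29, 39, 43, 54, 64, 72, 76, 84, 90, 100, 105, 123, 136, 143, 151, 161, 171, 179, 187]

Fragments:
  [0,2): 2 bp
  [2,19): 17 bp
  [19,23): 4 bp
  [23,29): 6 bp
  [29,39): 10 bp
  [39,43): 4 bp
  [43,54): 11 bp
  [54,64): 10 bp
  [64,72): 8 bp
  [72,76): 4 bp
  [76,84): 8 bp
  [84,90): 6 bp
  [90,100): 10 bp
  [100,105): 5 bp
  [105,123): 18 bp
  [123,136): 13 bp
  [136,143): 7 bp
  [143,151): 8 bp
  [151,161): 10 bp
  [161,171): 10 bp
  [171,179): 8 bp
  [179,187): 8 bp
  [187,202): 15 bp

[2,4,4,4,5,6,6,7,8,8,8,8,8,10,10,10,10,10,11,13,15,17,18]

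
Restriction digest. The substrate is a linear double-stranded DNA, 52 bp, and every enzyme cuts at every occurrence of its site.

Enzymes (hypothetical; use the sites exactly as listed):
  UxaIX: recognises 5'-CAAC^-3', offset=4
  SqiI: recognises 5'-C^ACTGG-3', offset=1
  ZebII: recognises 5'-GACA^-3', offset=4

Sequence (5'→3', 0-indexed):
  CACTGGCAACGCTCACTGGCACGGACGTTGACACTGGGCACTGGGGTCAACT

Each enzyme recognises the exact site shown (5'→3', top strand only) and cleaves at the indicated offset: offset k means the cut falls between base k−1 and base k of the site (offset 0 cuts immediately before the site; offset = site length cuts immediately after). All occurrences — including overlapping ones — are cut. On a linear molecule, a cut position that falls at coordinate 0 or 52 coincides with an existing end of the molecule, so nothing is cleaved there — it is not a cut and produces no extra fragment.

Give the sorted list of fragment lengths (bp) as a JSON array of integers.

[1,1,1,4,6,9,12,18]

Site scan:
  UxaIX (CAAC, off=4): starts [6, 47] → cuts [10, 51]
  SqiI (CACTGG, off=1): starts [0, 13, 31, 38] → cuts [1, 14, 32, 39]
  ZebII (GACA, off=4): starts [29] → cuts [33]

Pooled cuts: [1, 10, 14, 32, 33, 39, 51]

Fragment lengths:
  [0,1): 1 bp
  [1,10): 9 bp
  [10,14): 4 bp
  [14,32): 18 bp
  [32,33): 1 bp
  [33,39): 6 bp
  [39,51): 12 bp
  [51,52): 1 bp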